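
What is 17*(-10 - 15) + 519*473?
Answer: 245062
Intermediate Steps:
17*(-10 - 15) + 519*473 = 17*(-25) + 245487 = -425 + 245487 = 245062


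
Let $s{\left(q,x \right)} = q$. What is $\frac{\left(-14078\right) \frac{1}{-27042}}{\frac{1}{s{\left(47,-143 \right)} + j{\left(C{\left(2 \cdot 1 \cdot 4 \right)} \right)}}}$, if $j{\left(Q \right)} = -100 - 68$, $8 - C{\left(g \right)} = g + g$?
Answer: $- \frac{851719}{13521} \approx -62.992$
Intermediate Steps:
$C{\left(g \right)} = 8 - 2 g$ ($C{\left(g \right)} = 8 - \left(g + g\right) = 8 - 2 g$)
$j{\left(Q \right)} = -168$ ($j{\left(Q \right)} = -100 - 68 = -168$)
$\frac{\left(-14078\right) \frac{1}{-27042}}{\frac{1}{s{\left(47,-143 \right)} + j{\left(C{\left(2 \cdot 1 \cdot 4 \right)} \right)}}} = \frac{\left(-14078\right) \frac{1}{-27042}}{\frac{1}{47 - 168}} = \frac{\left(-14078\right) \left(- \frac{1}{27042}\right)}{\frac{1}{-121}} = \frac{7039}{13521 \left(- \frac{1}{121}\right)} = \frac{7039}{13521} \left(-121\right) = - \frac{851719}{13521}$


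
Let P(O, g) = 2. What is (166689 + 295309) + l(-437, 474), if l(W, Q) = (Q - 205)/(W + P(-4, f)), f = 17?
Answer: 200968861/435 ≈ 4.6200e+5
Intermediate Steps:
l(W, Q) = (-205 + Q)/(2 + W) (l(W, Q) = (Q - 205)/(W + 2) = (-205 + Q)/(2 + W))
(166689 + 295309) + l(-437, 474) = (166689 + 295309) + (-205 + 474)/(2 - 437) = 461998 + 269/(-435) = 461998 - 1/435*269 = 461998 - 269/435 = 200968861/435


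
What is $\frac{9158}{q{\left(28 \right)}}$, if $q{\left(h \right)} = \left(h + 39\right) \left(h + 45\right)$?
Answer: $\frac{9158}{4891} \approx 1.8724$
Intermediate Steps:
$q{\left(h \right)} = \left(39 + h\right) \left(45 + h\right)$
$\frac{9158}{q{\left(28 \right)}} = \frac{9158}{1755 + 28^{2} + 84 \cdot 28} = \frac{9158}{1755 + 784 + 2352} = \frac{9158}{4891}$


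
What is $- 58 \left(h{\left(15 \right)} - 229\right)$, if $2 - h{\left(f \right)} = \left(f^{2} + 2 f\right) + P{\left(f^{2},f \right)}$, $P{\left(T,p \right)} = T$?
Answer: $41006$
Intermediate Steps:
$h{\left(f \right)} = 2 - 2 f - 2 f^{2}$ ($h{\left(f \right)} = 2 - \left(\left(f^{2} + 2 f\right) + f^{2}\right) = 2 - \left(2 f + 2 f^{2}\right) = 2 - 2 f - 2 f^{2}$)
$- 58 \left(h{\left(15 \right)} - 229\right) = - 58 \left(\left(2 - 30 - 2 \cdot 15^{2}\right) - 229\right) = - 58 \left(\left(2 - 30 - 450\right) - 229\right) = - 58 \left(-478 - 229\right) = \left(-58\right) \left(-707\right) = 41006$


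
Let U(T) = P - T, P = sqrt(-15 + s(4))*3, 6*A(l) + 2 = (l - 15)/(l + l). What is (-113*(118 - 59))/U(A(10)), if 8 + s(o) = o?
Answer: -53336/3651 + 426688*I*sqrt(19)/3651 ≈ -14.609 + 509.42*I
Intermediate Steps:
s(o) = -8 + o
A(l) = -1/3 + (-15 + l)/(12*l) (A(l) = -1/3 + ((l - 15)/(l + l))/6 = -1/3 + ((-15 + l)/((2*l)))/6 = -1/3 + ((-15 + l)*(1/(2*l)))/6 = -1/3 + ((-15 + l)/(2*l))/6 = -1/3 + (-15 + l)/(12*l))
P = 3*I*sqrt(19) (P = sqrt(-15 + (-8 + 4))*3 = sqrt(-15 - 4)*3 = sqrt(-19)*3 = (I*sqrt(19))*3 = 3*I*sqrt(19) ≈ 13.077*I)
U(T) = -T + 3*I*sqrt(19) (U(T) = 3*I*sqrt(19) - T = -T + 3*I*sqrt(19))
(-113*(118 - 59))/U(A(10)) = (-113*(118 - 59))/(-(-5 - 1*10)/(4*10) + 3*I*sqrt(19)) = (-113*59)/(-(-5 - 10)/(4*10) + 3*I*sqrt(19)) = -6667/(-(-15)/(4*10) + 3*I*sqrt(19)) = -6667/(-1*(-3/8) + 3*I*sqrt(19)) = -6667/(3/8 + 3*I*sqrt(19))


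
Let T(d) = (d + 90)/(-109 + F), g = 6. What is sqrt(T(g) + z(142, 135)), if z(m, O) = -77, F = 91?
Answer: I*sqrt(741)/3 ≈ 9.0738*I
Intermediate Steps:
T(d) = -5 - d/18 (T(d) = (d + 90)/(-109 + 91) = (90 + d)/(-18) = (90 + d)*(-1/18) = -5 - d/18)
sqrt(T(g) + z(142, 135)) = sqrt((-5 - 1/18*6) - 77) = sqrt((-5 - 1/3) - 77) = sqrt(-16/3 - 77) = sqrt(-247/3) = I*sqrt(741)/3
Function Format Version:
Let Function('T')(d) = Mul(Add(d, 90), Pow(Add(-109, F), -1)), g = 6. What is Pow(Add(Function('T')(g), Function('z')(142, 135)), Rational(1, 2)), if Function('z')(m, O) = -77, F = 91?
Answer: Mul(Rational(1, 3), I, Pow(741, Rational(1, 2))) ≈ Mul(9.0738, I)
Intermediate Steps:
Function('T')(d) = Add(-5, Mul(Rational(-1, 18), d)) (Function('T')(d) = Mul(Add(d, 90), Pow(Add(-109, 91), -1)) = Mul(Add(90, d), Pow(-18, -1)) = Mul(Add(90, d), Rational(-1, 18)) = Add(-5, Mul(Rational(-1, 18), d)))
Pow(Add(Function('T')(g), Function('z')(142, 135)), Rational(1, 2)) = Pow(Add(Add(-5, Mul(Rational(-1, 18), 6)), -77), Rational(1, 2)) = Pow(Add(Add(-5, Rational(-1, 3)), -77), Rational(1, 2)) = Pow(Add(Rational(-16, 3), -77), Rational(1, 2)) = Pow(Rational(-247, 3), Rational(1, 2)) = Mul(Rational(1, 3), I, Pow(741, Rational(1, 2)))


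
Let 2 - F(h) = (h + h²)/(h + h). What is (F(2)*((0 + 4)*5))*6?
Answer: 60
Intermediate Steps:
F(h) = 2 - (h + h²)/(2*h) (F(h) = 2 - (h + h²)/(h + h) = 2 - (h + h²)/(2*h))
(F(2)*((0 + 4)*5))*6 = ((3/2 - ½*2)*((0 + 4)*5))*6 = ((3/2 - 1)*(4*5))*6 = ((½)*20)*6 = 10*6 = 60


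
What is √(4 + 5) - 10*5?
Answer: -47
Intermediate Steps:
√(4 + 5) - 10*5 = √9 - 50 = 3 - 50 = -47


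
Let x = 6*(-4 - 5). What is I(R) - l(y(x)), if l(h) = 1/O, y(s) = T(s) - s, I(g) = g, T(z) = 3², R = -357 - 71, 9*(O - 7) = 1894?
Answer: -837605/1957 ≈ -428.00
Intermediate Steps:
O = 1957/9 (O = 7 + (⅑)*1894 = 7 + 1894/9 = 1957/9 ≈ 217.44)
R = -428
T(z) = 9
x = -54 (x = 6*(-9) = -54)
y(s) = 9 - s
l(h) = 9/1957 (l(h) = 1/(1957/9) = 9/1957)
I(R) - l(y(x)) = -428 - 1*9/1957 = -428 - 9/1957 = -837605/1957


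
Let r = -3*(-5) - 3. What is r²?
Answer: 144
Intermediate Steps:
r = 12 (r = 15 - 3 = 12)
r² = 12² = 144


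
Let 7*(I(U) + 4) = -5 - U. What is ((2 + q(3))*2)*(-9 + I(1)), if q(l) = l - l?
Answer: -388/7 ≈ -55.429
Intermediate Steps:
q(l) = 0
I(U) = -33/7 - U/7 (I(U) = -4 + (-5 - U)/7 = -4 + (-5/7 - U/7) = -33/7 - U/7)
((2 + q(3))*2)*(-9 + I(1)) = ((2 + 0)*2)*(-9 + (-33/7 - ⅐*1)) = (2*2)*(-9 + (-33/7 - ⅐)) = 4*(-9 - 34/7) = 4*(-97/7) = -388/7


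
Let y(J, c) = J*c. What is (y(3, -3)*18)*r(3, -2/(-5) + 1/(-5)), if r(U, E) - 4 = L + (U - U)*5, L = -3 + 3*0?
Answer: -162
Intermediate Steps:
L = -3 (L = -3 + 0 = -3)
r(U, E) = 1 (r(U, E) = 4 + (-3 + (U - U)*5) = 4 + (-3 + 0*5) = 4 + (-3 + 0) = 4 - 3 = 1)
(y(3, -3)*18)*r(3, -2/(-5) + 1/(-5)) = ((3*(-3))*18)*1 = -9*18*1 = -162*1 = -162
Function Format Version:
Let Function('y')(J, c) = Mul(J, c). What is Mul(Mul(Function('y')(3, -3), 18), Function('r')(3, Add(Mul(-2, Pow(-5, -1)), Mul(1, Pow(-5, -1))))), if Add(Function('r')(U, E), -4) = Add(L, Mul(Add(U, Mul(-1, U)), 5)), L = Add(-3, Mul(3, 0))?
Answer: -162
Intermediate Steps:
L = -3 (L = Add(-3, 0) = -3)
Function('r')(U, E) = 1 (Function('r')(U, E) = Add(4, Add(-3, Mul(Add(U, Mul(-1, U)), 5))) = Add(4, Add(-3, Mul(0, 5))) = Add(4, Add(-3, 0)) = Add(4, -3) = 1)
Mul(Mul(Function('y')(3, -3), 18), Function('r')(3, Add(Mul(-2, Pow(-5, -1)), Mul(1, Pow(-5, -1))))) = Mul(Mul(Mul(3, -3), 18), 1) = Mul(Mul(-9, 18), 1) = Mul(-162, 1) = -162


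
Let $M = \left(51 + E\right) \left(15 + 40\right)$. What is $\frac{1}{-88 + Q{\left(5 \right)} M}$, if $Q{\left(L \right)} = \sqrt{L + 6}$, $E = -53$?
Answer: $\frac{2}{2849} - \frac{5 \sqrt{11}}{5698} \approx -0.0022083$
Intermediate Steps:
$Q{\left(L \right)} = \sqrt{6 + L}$
$M = -110$ ($M = \left(51 - 53\right) \left(15 + 40\right) = \left(-2\right) 55 = -110$)
$\frac{1}{-88 + Q{\left(5 \right)} M} = \frac{1}{-88 + \sqrt{6 + 5} \left(-110\right)} = \frac{1}{-88 + \sqrt{11} \left(-110\right)} = \frac{1}{-88 - 110 \sqrt{11}}$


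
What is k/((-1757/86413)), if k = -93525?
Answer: 8081775825/1757 ≈ 4.5998e+6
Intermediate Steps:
k/((-1757/86413)) = -93525/((-1757/86413)) = -93525/((-1757*1/86413)) = -93525/(-1757/86413) = -93525*(-86413/1757) = 8081775825/1757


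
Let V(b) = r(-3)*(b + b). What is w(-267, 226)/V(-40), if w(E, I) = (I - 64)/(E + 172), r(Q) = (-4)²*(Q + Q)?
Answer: -27/121600 ≈ -0.00022204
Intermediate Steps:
r(Q) = 32*Q (r(Q) = 16*(2*Q) = 32*Q)
w(E, I) = (-64 + I)/(172 + E)
V(b) = -192*b (V(b) = (32*(-3))*(b + b) = -192*b)
w(-267, 226)/V(-40) = ((-64 + 226)/(172 - 267))/((-192*(-40))) = (162/(-95))/7680 = -1/95*162*(1/7680) = -162/95*1/7680 = -27/121600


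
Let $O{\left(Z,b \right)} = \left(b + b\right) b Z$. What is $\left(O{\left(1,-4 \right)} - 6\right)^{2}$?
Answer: $676$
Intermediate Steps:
$O{\left(Z,b \right)} = 2 Z b^{2}$ ($O{\left(Z,b \right)} = 2 b b Z = 2 b^{2} Z = 2 Z b^{2}$)
$\left(O{\left(1,-4 \right)} - 6\right)^{2} = \left(2 \cdot 1 \left(-4\right)^{2} - 6\right)^{2} = \left(2 \cdot 1 \cdot 16 - 6\right)^{2} = \left(32 - 6\right)^{2} = 26^{2} = 676$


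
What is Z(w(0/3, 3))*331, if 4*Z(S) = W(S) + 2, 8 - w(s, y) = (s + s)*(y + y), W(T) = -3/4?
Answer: 1655/16 ≈ 103.44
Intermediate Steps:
W(T) = -¾ (W(T) = -3*¼ = -¾)
w(s, y) = 8 - 4*s*y (w(s, y) = 8 - (s + s)*(y + y) = 8 - 2*s*2*y = 8 - 4*s*y)
Z(S) = 5/16 (Z(S) = (-¾ + 2)/4 = (¼)*(5/4) = 5/16)
Z(w(0/3, 3))*331 = (5/16)*331 = 1655/16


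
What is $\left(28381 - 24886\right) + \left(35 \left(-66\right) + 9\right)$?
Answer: $1194$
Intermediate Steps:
$\left(28381 - 24886\right) + \left(35 \left(-66\right) + 9\right) = 3495 + \left(-2310 + 9\right) = 3495 - 2301 = 1194$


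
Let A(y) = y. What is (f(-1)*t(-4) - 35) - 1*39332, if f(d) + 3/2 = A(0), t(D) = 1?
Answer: -78737/2 ≈ -39369.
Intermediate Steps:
f(d) = -3/2 (f(d) = -3/2 + 0 = -3/2)
(f(-1)*t(-4) - 35) - 1*39332 = (-3/2*1 - 35) - 1*39332 = (-3/2 - 35) - 39332 = -73/2 - 39332 = -78737/2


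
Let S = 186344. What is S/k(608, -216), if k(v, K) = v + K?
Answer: 23293/49 ≈ 475.37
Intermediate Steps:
k(v, K) = K + v
S/k(608, -216) = 186344/(-216 + 608) = 186344/392 = 186344*(1/392) = 23293/49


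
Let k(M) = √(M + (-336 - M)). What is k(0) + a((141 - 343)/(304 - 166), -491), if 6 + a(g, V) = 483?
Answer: 477 + 4*I*√21 ≈ 477.0 + 18.33*I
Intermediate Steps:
a(g, V) = 477 (a(g, V) = -6 + 483 = 477)
k(M) = 4*I*√21 (k(M) = √(-336) = 4*I*√21)
k(0) + a((141 - 343)/(304 - 166), -491) = 4*I*√21 + 477 = 477 + 4*I*√21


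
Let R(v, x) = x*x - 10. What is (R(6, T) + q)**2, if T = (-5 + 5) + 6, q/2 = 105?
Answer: 55696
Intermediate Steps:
q = 210 (q = 2*105 = 210)
T = 6 (T = 0 + 6 = 6)
R(v, x) = -10 + x**2 (R(v, x) = x**2 - 10 = -10 + x**2)
(R(6, T) + q)**2 = ((-10 + 6**2) + 210)**2 = ((-10 + 36) + 210)**2 = (26 + 210)**2 = 236**2 = 55696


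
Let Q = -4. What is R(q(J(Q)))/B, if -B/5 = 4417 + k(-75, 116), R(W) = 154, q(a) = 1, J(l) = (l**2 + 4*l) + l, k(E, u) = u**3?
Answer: -154/7826565 ≈ -1.9677e-5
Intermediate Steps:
J(l) = l**2 + 5*l
B = -7826565 (B = -5*(4417 + 116**3) = -5*(4417 + 1560896) = -5*1565313 = -7826565)
R(q(J(Q)))/B = 154/(-7826565) = 154*(-1/7826565) = -154/7826565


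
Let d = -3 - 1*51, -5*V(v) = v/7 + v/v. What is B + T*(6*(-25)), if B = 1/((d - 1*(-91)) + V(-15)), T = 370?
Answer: -72316465/1303 ≈ -55500.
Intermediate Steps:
V(v) = -⅕ - v/35 (V(v) = -(v/7 + v/v)/5 = -(v*(⅐) + 1)/5 = -(v/7 + 1)/5 = -(1 + v/7)/5 = -⅕ - v/35)
d = -54 (d = -3 - 51 = -54)
B = 35/1303 (B = 1/((-54 - 1*(-91)) + (-⅕ - 1/35*(-15))) = 1/((-54 + 91) + (-⅕ + 3/7)) = 1/(37 + 8/35) = 1/(1303/35) = 35/1303 ≈ 0.026861)
B + T*(6*(-25)) = 35/1303 + 370*(6*(-25)) = 35/1303 + 370*(-150) = 35/1303 - 55500 = -72316465/1303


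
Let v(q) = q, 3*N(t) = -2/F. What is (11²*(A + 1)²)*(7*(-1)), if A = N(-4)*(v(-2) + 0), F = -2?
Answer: -847/9 ≈ -94.111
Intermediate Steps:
N(t) = ⅓ (N(t) = (-2/(-2))/3 = (-2*(-½))/3 = (⅓)*1 = ⅓)
A = -⅔ (A = (-2 + 0)/3 = (⅓)*(-2) = -⅔ ≈ -0.66667)
(11²*(A + 1)²)*(7*(-1)) = (11²*(-⅔ + 1)²)*(7*(-1)) = (121*(⅓)²)*(-7) = (121*(⅑))*(-7) = (121/9)*(-7) = -847/9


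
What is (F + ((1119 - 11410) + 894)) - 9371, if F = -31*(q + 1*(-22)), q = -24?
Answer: -17342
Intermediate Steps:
F = 1426 (F = -31*(-24 + 1*(-22)) = -31*(-24 - 22) = -31*(-46) = 1426)
(F + ((1119 - 11410) + 894)) - 9371 = (1426 + ((1119 - 11410) + 894)) - 9371 = (1426 + (-10291 + 894)) - 9371 = (1426 - 9397) - 9371 = -7971 - 9371 = -17342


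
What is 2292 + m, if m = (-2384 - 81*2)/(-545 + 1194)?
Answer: 1484962/649 ≈ 2288.1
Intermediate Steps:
m = -2546/649 (m = (-2384 - 162)/649 = -2546*1/649 = -2546/649 ≈ -3.9230)
2292 + m = 2292 - 2546/649 = 1484962/649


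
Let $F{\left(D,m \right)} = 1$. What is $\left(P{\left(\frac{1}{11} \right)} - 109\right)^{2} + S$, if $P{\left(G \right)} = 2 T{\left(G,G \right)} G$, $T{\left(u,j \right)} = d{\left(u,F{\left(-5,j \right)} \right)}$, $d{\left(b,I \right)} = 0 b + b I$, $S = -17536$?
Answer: $- \frac{82847607}{14641} \approx -5658.6$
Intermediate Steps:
$d{\left(b,I \right)} = I b$ ($d{\left(b,I \right)} = 0 + I b = I b$)
$T{\left(u,j \right)} = u$ ($T{\left(u,j \right)} = 1 u = u$)
$P{\left(G \right)} = 2 G^{2}$ ($P{\left(G \right)} = 2 G G = 2 G^{2}$)
$\left(P{\left(\frac{1}{11} \right)} - 109\right)^{2} + S = \left(2 \left(\frac{1}{11}\right)^{2} - 109\right)^{2} - 17536 = \left(\frac{2}{121} - 109\right)^{2} - 17536 = \left(- \frac{13187}{121}\right)^{2} - 17536 = \frac{173896969}{14641} - 17536 = - \frac{82847607}{14641}$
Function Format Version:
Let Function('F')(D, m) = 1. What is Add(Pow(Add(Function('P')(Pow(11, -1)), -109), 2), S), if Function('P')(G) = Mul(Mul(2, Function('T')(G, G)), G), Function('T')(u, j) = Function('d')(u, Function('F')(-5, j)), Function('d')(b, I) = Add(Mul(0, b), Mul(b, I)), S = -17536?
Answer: Rational(-82847607, 14641) ≈ -5658.6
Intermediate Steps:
Function('d')(b, I) = Mul(I, b) (Function('d')(b, I) = Add(0, Mul(I, b)) = Mul(I, b))
Function('T')(u, j) = u (Function('T')(u, j) = Mul(1, u) = u)
Function('P')(G) = Mul(2, Pow(G, 2)) (Function('P')(G) = Mul(Mul(2, G), G) = Mul(2, Pow(G, 2)))
Add(Pow(Add(Function('P')(Pow(11, -1)), -109), 2), S) = Add(Pow(Add(Mul(2, Pow(Pow(11, -1), 2)), -109), 2), -17536) = Add(Pow(Add(Mul(2, Pow(Rational(1, 11), 2)), -109), 2), -17536) = Add(Pow(Add(Mul(2, Rational(1, 121)), -109), 2), -17536) = Add(Pow(Add(Rational(2, 121), -109), 2), -17536) = Add(Pow(Rational(-13187, 121), 2), -17536) = Add(Rational(173896969, 14641), -17536) = Rational(-82847607, 14641)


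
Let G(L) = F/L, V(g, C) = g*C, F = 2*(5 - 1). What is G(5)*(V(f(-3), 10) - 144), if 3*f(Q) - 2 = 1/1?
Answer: -1072/5 ≈ -214.40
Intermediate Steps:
f(Q) = 1 (f(Q) = 2/3 + (1/1)/3 = 2/3 + (1*1)/3 = 2/3 + (1/3)*1 = 2/3 + 1/3 = 1)
F = 8 (F = 2*4 = 8)
V(g, C) = C*g
G(L) = 8/L
G(5)*(V(f(-3), 10) - 144) = (8/5)*(10*1 - 144) = (8*(1/5))*(10 - 144) = (8/5)*(-134) = -1072/5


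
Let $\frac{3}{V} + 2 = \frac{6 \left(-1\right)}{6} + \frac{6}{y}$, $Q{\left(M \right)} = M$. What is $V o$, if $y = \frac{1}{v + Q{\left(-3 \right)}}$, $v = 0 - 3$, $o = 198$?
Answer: $- \frac{198}{13} \approx -15.231$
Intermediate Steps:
$v = -3$ ($v = 0 - 3 = -3$)
$y = - \frac{1}{6}$ ($y = \frac{1}{-3 - 3} = \frac{1}{-6} = - \frac{1}{6} \approx -0.16667$)
$V = - \frac{1}{13}$ ($V = \frac{3}{-2 + \left(\frac{6 \left(-1\right)}{6} + \frac{6}{- \frac{1}{6}}\right)} = \frac{3}{-2 + \left(\left(-6\right) \frac{1}{6} + 6 \left(-6\right)\right)} = \frac{3}{-2 - 37} = \frac{3}{-39} = 3 \left(- \frac{1}{39}\right) = - \frac{1}{13} \approx -0.076923$)
$V o = \left(- \frac{1}{13}\right) 198 = - \frac{198}{13}$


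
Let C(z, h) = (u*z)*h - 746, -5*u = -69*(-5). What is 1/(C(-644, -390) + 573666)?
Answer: -1/16757120 ≈ -5.9676e-8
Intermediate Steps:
u = -69 (u = -(-69)*(-5)/5 = -⅕*345 = -69)
C(z, h) = -746 - 69*h*z (C(z, h) = (-69*z)*h - 746 = -69*h*z - 746 = -746 - 69*h*z)
1/(C(-644, -390) + 573666) = 1/((-746 - 69*(-390)*(-644)) + 573666) = 1/((-746 - 17330040) + 573666) = 1/(-17330786 + 573666) = 1/(-16757120) = -1/16757120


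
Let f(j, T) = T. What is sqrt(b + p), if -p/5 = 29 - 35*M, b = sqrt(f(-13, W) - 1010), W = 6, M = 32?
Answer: sqrt(5455 + 2*I*sqrt(251)) ≈ 73.858 + 0.2145*I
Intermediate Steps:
b = 2*I*sqrt(251) (b = sqrt(6 - 1010) = sqrt(-1004) = 2*I*sqrt(251) ≈ 31.686*I)
p = 5455 (p = -5*(29 - 35*32) = -5*(29 - 1120) = -5*(-1091) = 5455)
sqrt(b + p) = sqrt(2*I*sqrt(251) + 5455) = sqrt(5455 + 2*I*sqrt(251))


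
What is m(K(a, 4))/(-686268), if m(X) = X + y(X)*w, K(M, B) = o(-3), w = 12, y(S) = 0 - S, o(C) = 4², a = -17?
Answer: 4/15597 ≈ 0.00025646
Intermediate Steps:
o(C) = 16
y(S) = -S
K(M, B) = 16
m(X) = -11*X (m(X) = X - X*12 = X - 12*X = -11*X)
m(K(a, 4))/(-686268) = -11*16/(-686268) = -176*(-1/686268) = 4/15597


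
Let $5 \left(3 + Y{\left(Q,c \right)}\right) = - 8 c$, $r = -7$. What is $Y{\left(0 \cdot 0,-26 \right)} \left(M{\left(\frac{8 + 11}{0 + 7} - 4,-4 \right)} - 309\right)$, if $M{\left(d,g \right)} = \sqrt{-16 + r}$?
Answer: $- \frac{59637}{5} + \frac{193 i \sqrt{23}}{5} \approx -11927.0 + 185.12 i$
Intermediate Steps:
$Y{\left(Q,c \right)} = -3 - \frac{8 c}{5}$ ($Y{\left(Q,c \right)} = -3 + \frac{\left(-8\right) c}{5} = -3 - \frac{8 c}{5}$)
$M{\left(d,g \right)} = i \sqrt{23}$ ($M{\left(d,g \right)} = \sqrt{-16 - 7} = \sqrt{-23} = i \sqrt{23}$)
$Y{\left(0 \cdot 0,-26 \right)} \left(M{\left(\frac{8 + 11}{0 + 7} - 4,-4 \right)} - 309\right) = \left(-3 - - \frac{208}{5}\right) \left(i \sqrt{23} - 309\right) = \left(-3 + \frac{208}{5}\right) \left(i \sqrt{23} - 309\right) = \frac{193 \left(i \sqrt{23} - 309\right)}{5} = \frac{193 \left(-309 + i \sqrt{23}\right)}{5} = - \frac{59637}{5} + \frac{193 i \sqrt{23}}{5}$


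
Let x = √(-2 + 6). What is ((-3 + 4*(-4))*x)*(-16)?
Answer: 608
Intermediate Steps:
x = 2 (x = √4 = 2)
((-3 + 4*(-4))*x)*(-16) = ((-3 + 4*(-4))*2)*(-16) = ((-3 - 16)*2)*(-16) = -19*2*(-16) = -38*(-16) = 608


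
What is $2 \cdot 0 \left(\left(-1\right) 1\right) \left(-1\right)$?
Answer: $0$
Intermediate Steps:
$2 \cdot 0 \left(\left(-1\right) 1\right) \left(-1\right) = 0 \left(-1\right) \left(-1\right) = 0 \left(-1\right) = 0$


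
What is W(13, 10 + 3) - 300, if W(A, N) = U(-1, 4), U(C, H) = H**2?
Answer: -284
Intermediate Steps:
W(A, N) = 16 (W(A, N) = 4**2 = 16)
W(13, 10 + 3) - 300 = 16 - 300 = -284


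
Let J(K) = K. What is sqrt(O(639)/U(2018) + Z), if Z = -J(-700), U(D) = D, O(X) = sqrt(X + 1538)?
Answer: sqrt(2850626800 + 2018*sqrt(2177))/2018 ≈ 26.458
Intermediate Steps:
O(X) = sqrt(1538 + X)
Z = 700 (Z = -1*(-700) = 700)
sqrt(O(639)/U(2018) + Z) = sqrt(sqrt(1538 + 639)/2018 + 700) = sqrt(sqrt(2177)*(1/2018) + 700) = sqrt(sqrt(2177)/2018 + 700) = sqrt(700 + sqrt(2177)/2018)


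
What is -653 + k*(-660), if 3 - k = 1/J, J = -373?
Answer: -982769/373 ≈ -2634.8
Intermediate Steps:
k = 1120/373 (k = 3 - 1/(-373) = 3 - 1*(-1/373) = 3 + 1/373 = 1120/373 ≈ 3.0027)
-653 + k*(-660) = -653 + (1120/373)*(-660) = -653 - 739200/373 = -982769/373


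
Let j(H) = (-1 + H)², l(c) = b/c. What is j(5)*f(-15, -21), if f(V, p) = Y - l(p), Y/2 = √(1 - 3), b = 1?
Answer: 16/21 + 32*I*√2 ≈ 0.7619 + 45.255*I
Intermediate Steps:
Y = 2*I*√2 (Y = 2*√(1 - 3) = 2*√(-2) = 2*(I*√2) = 2*I*√2 ≈ 2.8284*I)
l(c) = 1/c
f(V, p) = -1/p + 2*I*√2 (f(V, p) = 2*I*√2 - 1/p = -1/p + 2*I*√2)
j(5)*f(-15, -21) = (-1 + 5)²*(-1/(-21) + 2*I*√2) = 4²*(-1*(-1/21) + 2*I*√2) = 16*(1/21 + 2*I*√2) = 16/21 + 32*I*√2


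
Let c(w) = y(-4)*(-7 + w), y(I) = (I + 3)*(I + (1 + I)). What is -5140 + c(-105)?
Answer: -5924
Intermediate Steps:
y(I) = (1 + 2*I)*(3 + I) (y(I) = (3 + I)*(1 + 2*I) = (1 + 2*I)*(3 + I))
c(w) = -49 + 7*w (c(w) = (3 + 2*(-4)² + 7*(-4))*(-7 + w) = (3 + 2*16 - 28)*(-7 + w) = (3 + 32 - 28)*(-7 + w) = 7*(-7 + w) = -49 + 7*w)
-5140 + c(-105) = -5140 + (-49 + 7*(-105)) = -5140 + (-49 - 735) = -5140 - 784 = -5924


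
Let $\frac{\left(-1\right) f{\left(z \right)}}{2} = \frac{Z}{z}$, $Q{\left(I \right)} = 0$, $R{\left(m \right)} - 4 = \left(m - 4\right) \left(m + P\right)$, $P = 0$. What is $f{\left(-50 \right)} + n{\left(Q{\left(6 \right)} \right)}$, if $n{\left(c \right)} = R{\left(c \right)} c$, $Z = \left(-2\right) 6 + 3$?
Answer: $- \frac{9}{25} \approx -0.36$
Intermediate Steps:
$R{\left(m \right)} = 4 + m \left(-4 + m\right)$ ($R{\left(m \right)} = 4 + \left(m - 4\right) \left(m + 0\right) = 4 + \left(-4 + m\right) m = 4 + m \left(-4 + m\right)$)
$Z = -9$ ($Z = -12 + 3 = -9$)
$n{\left(c \right)} = c \left(4 + c^{2} - 4 c\right)$ ($n{\left(c \right)} = \left(4 + c^{2} - 4 c\right) c = c \left(4 + c^{2} - 4 c\right)$)
$f{\left(z \right)} = \frac{18}{z}$ ($f{\left(z \right)} = - 2 \left(- \frac{9}{z}\right) = \frac{18}{z}$)
$f{\left(-50 \right)} + n{\left(Q{\left(6 \right)} \right)} = \frac{18}{-50} + 0 \left(4 + 0^{2} - 0\right) = 18 \left(- \frac{1}{50}\right) + 0 \left(4 + 0 + 0\right) = - \frac{9}{25} + 0 \cdot 4 = - \frac{9}{25} + 0 = - \frac{9}{25}$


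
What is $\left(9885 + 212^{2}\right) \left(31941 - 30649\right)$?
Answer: $70839068$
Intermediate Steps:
$\left(9885 + 212^{2}\right) \left(31941 - 30649\right) = \left(9885 + 44944\right) 1292 = 54829 \cdot 1292 = 70839068$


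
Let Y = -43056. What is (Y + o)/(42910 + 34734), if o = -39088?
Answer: -20536/19411 ≈ -1.0580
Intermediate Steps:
(Y + o)/(42910 + 34734) = (-43056 - 39088)/(42910 + 34734) = -82144/77644 = -82144*1/77644 = -20536/19411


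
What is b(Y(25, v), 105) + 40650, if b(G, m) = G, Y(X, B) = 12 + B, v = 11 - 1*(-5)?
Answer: 40678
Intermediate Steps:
v = 16 (v = 11 + 5 = 16)
b(Y(25, v), 105) + 40650 = (12 + 16) + 40650 = 28 + 40650 = 40678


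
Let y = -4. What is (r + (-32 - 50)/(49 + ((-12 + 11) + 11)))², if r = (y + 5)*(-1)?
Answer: 19881/3481 ≈ 5.7113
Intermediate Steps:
r = -1 (r = (-4 + 5)*(-1) = 1*(-1) = -1)
(r + (-32 - 50)/(49 + ((-12 + 11) + 11)))² = (-1 + (-32 - 50)/(49 + ((-12 + 11) + 11)))² = (-1 - 82/(49 + (-1 + 11)))² = (-1 - 82/(49 + 10))² = (-1 - 82/59)² = (-141/59)² = 19881/3481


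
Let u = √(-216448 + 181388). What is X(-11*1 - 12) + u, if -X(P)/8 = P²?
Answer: -4232 + 2*I*√8765 ≈ -4232.0 + 187.24*I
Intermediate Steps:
u = 2*I*√8765 (u = √(-35060) = 2*I*√8765 ≈ 187.24*I)
X(P) = -8*P²
X(-11*1 - 12) + u = -8*(-11*1 - 12)² + 2*I*√8765 = -8*(-11 - 12)² + 2*I*√8765 = -8*(-23)² + 2*I*√8765 = -8*529 + 2*I*√8765 = -4232 + 2*I*√8765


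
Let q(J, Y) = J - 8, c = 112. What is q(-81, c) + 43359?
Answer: 43270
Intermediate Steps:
q(J, Y) = -8 + J
q(-81, c) + 43359 = (-8 - 81) + 43359 = -89 + 43359 = 43270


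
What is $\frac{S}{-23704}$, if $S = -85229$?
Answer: $\frac{85229}{23704} \approx 3.5956$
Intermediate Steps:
$\frac{S}{-23704} = - \frac{85229}{-23704} = \left(-85229\right) \left(- \frac{1}{23704}\right) = \frac{85229}{23704}$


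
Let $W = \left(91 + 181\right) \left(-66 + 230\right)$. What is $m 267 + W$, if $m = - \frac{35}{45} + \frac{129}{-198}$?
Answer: $\frac{2918941}{66} \approx 44226.0$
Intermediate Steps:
$m = - \frac{283}{198}$ ($m = \left(-35\right) \frac{1}{45} + 129 \left(- \frac{1}{198}\right) = - \frac{7}{9} - \frac{43}{66} = - \frac{283}{198} \approx -1.4293$)
$W = 44608$ ($W = 272 \cdot 164 = 44608$)
$m 267 + W = \left(- \frac{283}{198}\right) 267 + 44608 = - \frac{25187}{66} + 44608 = \frac{2918941}{66}$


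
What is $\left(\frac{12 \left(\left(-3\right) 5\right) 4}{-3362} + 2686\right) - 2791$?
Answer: $- \frac{176145}{1681} \approx -104.79$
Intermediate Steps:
$\left(\frac{12 \left(\left(-3\right) 5\right) 4}{-3362} + 2686\right) - 2791 = \left(12 \left(-15\right) 4 \left(- \frac{1}{3362}\right) + 2686\right) - 2791 = \left(\left(-180\right) 4 \left(- \frac{1}{3362}\right) + 2686\right) - 2791 = \left(\left(-720\right) \left(- \frac{1}{3362}\right) + 2686\right) - 2791 = \left(\frac{360}{1681} + 2686\right) - 2791 = \frac{4515526}{1681} - 2791 = - \frac{176145}{1681}$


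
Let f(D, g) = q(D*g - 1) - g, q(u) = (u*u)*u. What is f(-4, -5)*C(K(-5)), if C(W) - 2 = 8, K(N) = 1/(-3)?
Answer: 68640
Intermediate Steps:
K(N) = -⅓ (K(N) = 1*(-⅓) = -⅓)
C(W) = 10 (C(W) = 2 + 8 = 10)
q(u) = u³ (q(u) = u²*u = u³)
f(D, g) = (-1 + D*g)³ - g (f(D, g) = (D*g - 1)³ - g = (-1 + D*g)³ - g)
f(-4, -5)*C(K(-5)) = ((-1 - 4*(-5))³ - 1*(-5))*10 = ((-1 + 20)³ + 5)*10 = (19³ + 5)*10 = (6859 + 5)*10 = 6864*10 = 68640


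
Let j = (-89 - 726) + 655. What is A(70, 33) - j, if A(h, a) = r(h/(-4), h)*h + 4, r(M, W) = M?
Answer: -1061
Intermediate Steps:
j = -160 (j = -815 + 655 = -160)
A(h, a) = 4 - h**2/4 (A(h, a) = (h/(-4))*h + 4 = (h*(-1/4))*h + 4 = (-h/4)*h + 4 = -h**2/4 + 4 = 4 - h**2/4)
A(70, 33) - j = (4 - 1/4*70**2) - 1*(-160) = (4 - 1/4*4900) + 160 = (4 - 1225) + 160 = -1221 + 160 = -1061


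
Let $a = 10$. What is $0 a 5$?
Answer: $0$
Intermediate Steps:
$0 a 5 = 0 \cdot 10 \cdot 5 = 0 \cdot 5 = 0$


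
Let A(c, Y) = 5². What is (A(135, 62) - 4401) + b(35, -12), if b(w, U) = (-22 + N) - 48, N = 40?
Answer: -4406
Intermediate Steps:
b(w, U) = -30 (b(w, U) = (-22 + 40) - 48 = 18 - 48 = -30)
A(c, Y) = 25
(A(135, 62) - 4401) + b(35, -12) = (25 - 4401) - 30 = -4376 - 30 = -4406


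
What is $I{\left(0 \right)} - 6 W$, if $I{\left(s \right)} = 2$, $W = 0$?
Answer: $2$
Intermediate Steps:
$I{\left(0 \right)} - 6 W = 2 - 0 = 2 + 0 = 2$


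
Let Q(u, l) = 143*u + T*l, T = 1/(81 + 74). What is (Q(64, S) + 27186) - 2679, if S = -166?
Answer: 5216979/155 ≈ 33658.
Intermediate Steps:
T = 1/155 ≈ 0.0064516
Q(u, l) = 143*u + l/155
(Q(64, S) + 27186) - 2679 = ((143*64 + (1/155)*(-166)) + 27186) - 2679 = ((9152 - 166/155) + 27186) - 2679 = (1418394/155 + 27186) - 2679 = 5632224/155 - 2679 = 5216979/155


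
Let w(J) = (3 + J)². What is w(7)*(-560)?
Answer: -56000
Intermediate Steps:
w(7)*(-560) = (3 + 7)²*(-560) = 10²*(-560) = 100*(-560) = -56000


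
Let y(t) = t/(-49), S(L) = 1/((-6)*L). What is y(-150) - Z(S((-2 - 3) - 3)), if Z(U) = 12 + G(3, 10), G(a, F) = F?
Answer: -928/49 ≈ -18.939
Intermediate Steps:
S(L) = -1/(6*L)
y(t) = -t/49 (y(t) = t*(-1/49) = -t/49)
Z(U) = 22 (Z(U) = 12 + 10 = 22)
y(-150) - Z(S((-2 - 3) - 3)) = -1/49*(-150) - 1*22 = 150/49 - 22 = -928/49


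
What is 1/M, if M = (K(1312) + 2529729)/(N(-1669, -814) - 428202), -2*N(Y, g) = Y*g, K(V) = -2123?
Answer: -1107485/2527606 ≈ -0.43816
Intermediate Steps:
N(Y, g) = -Y*g/2
M = -2527606/1107485 (M = (-2123 + 2529729)/(-½*(-1669)*(-814) - 428202) = 2527606/(-679283 - 428202) = 2527606/(-1107485) = 2527606*(-1/1107485) = -2527606/1107485 ≈ -2.2823)
1/M = 1/(-2527606/1107485) = -1107485/2527606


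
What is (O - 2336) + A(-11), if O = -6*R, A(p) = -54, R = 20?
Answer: -2510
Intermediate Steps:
O = -120 (O = -6*20 = -120)
(O - 2336) + A(-11) = (-120 - 2336) - 54 = -2456 - 54 = -2510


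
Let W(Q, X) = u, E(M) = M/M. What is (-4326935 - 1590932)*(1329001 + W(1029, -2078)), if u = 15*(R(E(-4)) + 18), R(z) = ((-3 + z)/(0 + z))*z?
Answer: -7866271448947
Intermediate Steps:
E(M) = 1
R(z) = -3 + z (R(z) = ((-3 + z)/z)*z = -3 + z)
u = 240 (u = 15*((-3 + 1) + 18) = 15*(-2 + 18) = 15*16 = 240)
W(Q, X) = 240
(-4326935 - 1590932)*(1329001 + W(1029, -2078)) = (-4326935 - 1590932)*(1329001 + 240) = -5917867*1329241 = -7866271448947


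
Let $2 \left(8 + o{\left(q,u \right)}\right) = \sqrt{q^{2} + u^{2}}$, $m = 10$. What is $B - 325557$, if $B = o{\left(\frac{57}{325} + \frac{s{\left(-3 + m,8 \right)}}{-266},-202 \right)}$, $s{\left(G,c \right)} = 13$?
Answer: $-325565 + \frac{\sqrt{304952996027969}}{172900} \approx -3.2546 \cdot 10^{5}$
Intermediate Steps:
$o{\left(q,u \right)} = -8 + \frac{\sqrt{q^{2} + u^{2}}}{2}$
$B = -8 + \frac{\sqrt{304952996027969}}{172900}$ ($B = -8 + \frac{\sqrt{\left(\frac{57}{325} + \frac{13}{-266}\right)^{2} + \left(-202\right)^{2}}}{2} = -8 + \frac{\sqrt{\left(57 \cdot \frac{1}{325} + 13 \left(- \frac{1}{266}\right)\right)^{2} + 40804}}{2} = -8 + \frac{\sqrt{\left(\frac{57}{325} - \frac{13}{266}\right)^{2} + 40804}}{2} = -8 + \frac{\sqrt{\left(\frac{10937}{86450}\right)^{2} + 40804}}{2} = -8 + \frac{\sqrt{\frac{119617969}{7473602500} + 40804}}{2} = -8 + \frac{\sqrt{\frac{304952996027969}{7473602500}}}{2} = -8 + \frac{\frac{1}{86450} \sqrt{304952996027969}}{2} = -8 + \frac{\sqrt{304952996027969}}{172900} \approx 93.0$)
$B - 325557 = \left(-8 + \frac{\sqrt{304952996027969}}{172900}\right) - 325557 = -325565 + \frac{\sqrt{304952996027969}}{172900}$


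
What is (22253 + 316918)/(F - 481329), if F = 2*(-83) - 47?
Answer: -113057/160514 ≈ -0.70434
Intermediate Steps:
F = -213 (F = -166 - 47 = -213)
(22253 + 316918)/(F - 481329) = (22253 + 316918)/(-213 - 481329) = 339171/(-481542) = 339171*(-1/481542) = -113057/160514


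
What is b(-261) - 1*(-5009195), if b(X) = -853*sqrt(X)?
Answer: 5009195 - 2559*I*sqrt(29) ≈ 5.0092e+6 - 13781.0*I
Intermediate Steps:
b(-261) - 1*(-5009195) = -2559*I*sqrt(29) - 1*(-5009195) = -2559*I*sqrt(29) + 5009195 = 5009195 - 2559*I*sqrt(29)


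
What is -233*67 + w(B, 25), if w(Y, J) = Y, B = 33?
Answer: -15578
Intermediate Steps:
-233*67 + w(B, 25) = -233*67 + 33 = -15611 + 33 = -15578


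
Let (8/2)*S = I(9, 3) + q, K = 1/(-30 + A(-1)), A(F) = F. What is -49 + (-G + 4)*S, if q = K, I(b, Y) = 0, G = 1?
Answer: -6079/124 ≈ -49.024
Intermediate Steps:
K = -1/31 (K = 1/(-30 - 1) = 1/(-31) = -1/31 ≈ -0.032258)
q = -1/31 ≈ -0.032258
S = -1/124 (S = (0 - 1/31)/4 = (1/4)*(-1/31) = -1/124 ≈ -0.0080645)
-49 + (-G + 4)*S = -49 + (-1*1 + 4)*(-1/124) = -49 + (-1 + 4)*(-1/124) = -49 + 3*(-1/124) = -49 - 3/124 = -6079/124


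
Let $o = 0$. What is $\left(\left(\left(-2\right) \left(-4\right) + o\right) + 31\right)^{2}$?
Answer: $1521$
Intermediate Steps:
$\left(\left(\left(-2\right) \left(-4\right) + o\right) + 31\right)^{2} = \left(\left(\left(-2\right) \left(-4\right) + 0\right) + 31\right)^{2} = \left(\left(8 + 0\right) + 31\right)^{2} = \left(8 + 31\right)^{2} = 39^{2} = 1521$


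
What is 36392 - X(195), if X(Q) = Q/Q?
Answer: 36391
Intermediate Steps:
X(Q) = 1
36392 - X(195) = 36392 - 1*1 = 36392 - 1 = 36391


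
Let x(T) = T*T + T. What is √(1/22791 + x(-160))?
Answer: √13214291107431/22791 ≈ 159.50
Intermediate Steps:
x(T) = T + T² (x(T) = T² + T = T + T²)
√(1/22791 + x(-160)) = √(1/22791 - 160*(1 - 160)) = √(1/22791 - 160*(-159)) = √(1/22791 + 25440) = √(579803041/22791) = √13214291107431/22791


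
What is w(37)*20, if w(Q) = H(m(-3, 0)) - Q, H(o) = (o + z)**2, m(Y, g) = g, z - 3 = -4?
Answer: -720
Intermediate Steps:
z = -1 (z = 3 - 4 = -1)
H(o) = (-1 + o)**2 (H(o) = (o - 1)**2 = (-1 + o)**2)
w(Q) = 1 - Q (w(Q) = (-1 + 0)**2 - Q = (-1)**2 - Q = 1 - Q)
w(37)*20 = (1 - 1*37)*20 = (1 - 37)*20 = -36*20 = -720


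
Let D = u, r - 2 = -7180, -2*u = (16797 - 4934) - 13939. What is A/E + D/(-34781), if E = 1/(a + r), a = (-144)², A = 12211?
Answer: 5758228903340/34781 ≈ 1.6556e+8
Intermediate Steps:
u = 1038 (u = -((16797 - 4934) - 13939)/2 = -(11863 - 13939)/2 = -½*(-2076) = 1038)
r = -7178 (r = 2 - 7180 = -7178)
D = 1038
a = 20736
E = 1/13558 (E = 1/(20736 - 7178) = 1/13558 ≈ 7.3757e-5)
A/E + D/(-34781) = 12211/(1/13558) + 1038/(-34781) = 12211*13558 + 1038*(-1/34781) = 165556738 - 1038/34781 = 5758228903340/34781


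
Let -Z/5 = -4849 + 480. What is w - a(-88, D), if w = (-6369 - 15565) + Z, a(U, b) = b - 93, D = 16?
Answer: -12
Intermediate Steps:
a(U, b) = -93 + b
Z = 21845 (Z = -5*(-4849 + 480) = -5*(-4369) = 21845)
w = -89 (w = (-6369 - 15565) + 21845 = -21934 + 21845 = -89)
w - a(-88, D) = -89 - (-93 + 16) = -89 - 1*(-77) = -89 + 77 = -12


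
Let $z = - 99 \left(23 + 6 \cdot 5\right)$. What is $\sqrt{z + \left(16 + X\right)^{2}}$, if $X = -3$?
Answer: $i \sqrt{5078} \approx 71.26 i$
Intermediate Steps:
$z = -5247$ ($z = - 99 \left(23 + 30\right) = \left(-99\right) 53 = -5247$)
$\sqrt{z + \left(16 + X\right)^{2}} = \sqrt{-5247 + \left(16 - 3\right)^{2}} = \sqrt{-5247 + 13^{2}} = \sqrt{-5247 + 169} = \sqrt{-5078} = i \sqrt{5078}$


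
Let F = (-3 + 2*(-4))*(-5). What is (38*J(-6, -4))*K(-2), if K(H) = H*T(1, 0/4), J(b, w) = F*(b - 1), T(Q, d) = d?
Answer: 0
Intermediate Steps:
F = 55 (F = (-3 - 8)*(-5) = -11*(-5) = 55)
J(b, w) = -55 + 55*b (J(b, w) = 55*(b - 1) = 55*(-1 + b) = -55 + 55*b)
K(H) = 0 (K(H) = H*(0/4) = H*(0*(¼)) = H*0 = 0)
(38*J(-6, -4))*K(-2) = (38*(-55 + 55*(-6)))*0 = (38*(-55 - 330))*0 = (38*(-385))*0 = -14630*0 = 0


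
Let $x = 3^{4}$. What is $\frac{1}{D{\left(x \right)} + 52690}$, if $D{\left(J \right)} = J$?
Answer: $\frac{1}{52771} \approx 1.895 \cdot 10^{-5}$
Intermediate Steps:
$x = 81$
$\frac{1}{D{\left(x \right)} + 52690} = \frac{1}{81 + 52690} = \frac{1}{52771}$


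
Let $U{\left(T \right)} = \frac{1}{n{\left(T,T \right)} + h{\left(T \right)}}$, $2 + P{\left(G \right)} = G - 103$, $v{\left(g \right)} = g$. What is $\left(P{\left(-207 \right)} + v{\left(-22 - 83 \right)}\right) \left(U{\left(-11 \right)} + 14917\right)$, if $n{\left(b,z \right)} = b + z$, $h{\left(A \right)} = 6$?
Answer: $- \frac{99525807}{16} \approx -6.2204 \cdot 10^{6}$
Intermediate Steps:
$P{\left(G \right)} = -105 + G$ ($P{\left(G \right)} = -2 + \left(G - 103\right) = -2 + \left(-103 + G\right) = -105 + G$)
$U{\left(T \right)} = \frac{1}{6 + 2 T}$ ($U{\left(T \right)} = \frac{1}{\left(T + T\right) + 6} = \frac{1}{2 T + 6} = \frac{1}{6 + 2 T}$)
$\left(P{\left(-207 \right)} + v{\left(-22 - 83 \right)}\right) \left(U{\left(-11 \right)} + 14917\right) = \left(\left(-105 - 207\right) - 105\right) \left(\frac{1}{2 \left(3 - 11\right)} + 14917\right) = \left(-312 - 105\right) \left(\frac{1}{2 \left(-8\right)} + 14917\right) = - 417 \left(\frac{1}{2} \left(- \frac{1}{8}\right) + 14917\right) = - 417 \left(- \frac{1}{16} + 14917\right) = \left(-417\right) \frac{238671}{16} = - \frac{99525807}{16}$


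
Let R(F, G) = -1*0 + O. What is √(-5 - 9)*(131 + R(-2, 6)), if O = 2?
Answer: 133*I*√14 ≈ 497.64*I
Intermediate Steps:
R(F, G) = 2 (R(F, G) = -1*0 + 2 = 0 + 2 = 2)
√(-5 - 9)*(131 + R(-2, 6)) = √(-5 - 9)*(131 + 2) = √(-14)*133 = (I*√14)*133 = 133*I*√14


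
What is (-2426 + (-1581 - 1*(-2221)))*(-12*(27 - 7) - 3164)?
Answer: 6079544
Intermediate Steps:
(-2426 + (-1581 - 1*(-2221)))*(-12*(27 - 7) - 3164) = (-2426 + (-1581 + 2221))*(-12*20 - 3164) = (-2426 + 640)*(-240 - 3164) = -1786*(-3404) = 6079544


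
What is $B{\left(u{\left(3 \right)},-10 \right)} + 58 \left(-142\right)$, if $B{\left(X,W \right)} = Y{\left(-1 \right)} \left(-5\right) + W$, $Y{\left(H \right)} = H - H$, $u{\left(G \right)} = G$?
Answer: $-8246$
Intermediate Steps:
$Y{\left(H \right)} = 0$
$B{\left(X,W \right)} = W$ ($B{\left(X,W \right)} = 0 \left(-5\right) + W = 0 + W = W$)
$B{\left(u{\left(3 \right)},-10 \right)} + 58 \left(-142\right) = -10 + 58 \left(-142\right) = -10 - 8236 = -8246$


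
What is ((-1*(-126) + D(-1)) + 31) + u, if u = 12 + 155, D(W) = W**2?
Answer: 325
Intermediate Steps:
u = 167
((-1*(-126) + D(-1)) + 31) + u = ((-1*(-126) + (-1)**2) + 31) + 167 = ((126 + 1) + 31) + 167 = (127 + 31) + 167 = 158 + 167 = 325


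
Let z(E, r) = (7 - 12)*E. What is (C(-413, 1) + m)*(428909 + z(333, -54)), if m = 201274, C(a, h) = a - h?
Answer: 85816229840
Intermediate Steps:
z(E, r) = -5*E
(C(-413, 1) + m)*(428909 + z(333, -54)) = ((-413 - 1*1) + 201274)*(428909 - 5*333) = ((-413 - 1) + 201274)*(428909 - 1665) = (-414 + 201274)*427244 = 200860*427244 = 85816229840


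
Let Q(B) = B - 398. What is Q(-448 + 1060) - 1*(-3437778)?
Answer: 3437992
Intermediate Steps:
Q(B) = -398 + B
Q(-448 + 1060) - 1*(-3437778) = (-398 + (-448 + 1060)) - 1*(-3437778) = (-398 + 612) + 3437778 = 214 + 3437778 = 3437992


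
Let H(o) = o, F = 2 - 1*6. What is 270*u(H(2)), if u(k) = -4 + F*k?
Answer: -3240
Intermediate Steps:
F = -4 (F = 2 - 6 = -4)
u(k) = -4 - 4*k
270*u(H(2)) = 270*(-4 - 4*2) = 270*(-4 - 8) = 270*(-12) = -3240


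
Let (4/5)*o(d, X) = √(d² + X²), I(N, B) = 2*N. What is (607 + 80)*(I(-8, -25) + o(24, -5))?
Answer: -10992 + 3435*√601/4 ≈ 10061.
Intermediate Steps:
o(d, X) = 5*√(X² + d²)/4 (o(d, X) = 5*√(d² + X²)/4 = 5*√(X² + d²)/4)
(607 + 80)*(I(-8, -25) + o(24, -5)) = (607 + 80)*(2*(-8) + 5*√((-5)² + 24²)/4) = 687*(-16 + 5*√(25 + 576)/4) = 687*(-16 + 5*√601/4) = -10992 + 3435*√601/4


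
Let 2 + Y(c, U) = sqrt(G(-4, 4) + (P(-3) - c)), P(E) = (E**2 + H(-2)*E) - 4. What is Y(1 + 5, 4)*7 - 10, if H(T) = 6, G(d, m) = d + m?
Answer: -24 + 7*I*sqrt(19) ≈ -24.0 + 30.512*I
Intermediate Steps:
P(E) = -4 + E**2 + 6*E (P(E) = (E**2 + 6*E) - 4 = -4 + E**2 + 6*E)
Y(c, U) = -2 + sqrt(-13 - c) (Y(c, U) = -2 + sqrt((-4 + 4) + ((-4 + (-3)**2 + 6*(-3)) - c)) = -2 + sqrt(0 + ((-4 + 9 - 18) - c)) = -2 + sqrt(0 + (-13 - c)) = -2 + sqrt(-13 - c))
Y(1 + 5, 4)*7 - 10 = (-2 + sqrt(-13 - (1 + 5)))*7 - 10 = (-2 + sqrt(-13 - 1*6))*7 - 10 = (-2 + sqrt(-13 - 6))*7 - 10 = (-2 + sqrt(-19))*7 - 10 = (-2 + I*sqrt(19))*7 - 10 = (-14 + 7*I*sqrt(19)) - 10 = -24 + 7*I*sqrt(19)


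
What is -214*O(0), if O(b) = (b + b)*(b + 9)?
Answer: 0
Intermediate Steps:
O(b) = 2*b*(9 + b) (O(b) = (2*b)*(9 + b) = 2*b*(9 + b))
-214*O(0) = -428*0*(9 + 0) = -428*0*9 = -214*0 = 0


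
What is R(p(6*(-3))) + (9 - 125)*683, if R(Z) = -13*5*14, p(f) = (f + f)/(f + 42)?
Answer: -80138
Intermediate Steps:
p(f) = 2*f/(42 + f) (p(f) = (2*f)/(42 + f) = 2*f/(42 + f))
R(Z) = -910 (R(Z) = -65*14 = -910)
R(p(6*(-3))) + (9 - 125)*683 = -910 + (9 - 125)*683 = -910 - 116*683 = -910 - 79228 = -80138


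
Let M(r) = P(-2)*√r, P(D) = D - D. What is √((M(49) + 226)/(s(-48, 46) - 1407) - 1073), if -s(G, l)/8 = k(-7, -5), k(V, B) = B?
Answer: I*√2005412239/1367 ≈ 32.759*I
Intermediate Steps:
P(D) = 0
s(G, l) = 40 (s(G, l) = -8*(-5) = 40)
M(r) = 0 (M(r) = 0*√r = 0)
√((M(49) + 226)/(s(-48, 46) - 1407) - 1073) = √((0 + 226)/(40 - 1407) - 1073) = √(226/(-1367) - 1073) = √(226*(-1/1367) - 1073) = √(-226/1367 - 1073) = √(-1467017/1367) = I*√2005412239/1367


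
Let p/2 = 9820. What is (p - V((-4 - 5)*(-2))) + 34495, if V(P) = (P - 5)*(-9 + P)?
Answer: 54018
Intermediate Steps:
p = 19640 (p = 2*9820 = 19640)
V(P) = (-9 + P)*(-5 + P) (V(P) = (-5 + P)*(-9 + P) = (-9 + P)*(-5 + P))
(p - V((-4 - 5)*(-2))) + 34495 = (19640 - (45 + ((-4 - 5)*(-2))**2 - 14*(-4 - 5)*(-2))) + 34495 = (19640 - (45 + (-9*(-2))**2 - (-126)*(-2))) + 34495 = (19640 - (45 + 18**2 - 14*18)) + 34495 = (19640 - (45 + 324 - 252)) + 34495 = (19640 - 1*117) + 34495 = (19640 - 117) + 34495 = 19523 + 34495 = 54018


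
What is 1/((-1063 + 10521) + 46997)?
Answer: 1/56455 ≈ 1.7713e-5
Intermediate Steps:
1/((-1063 + 10521) + 46997) = 1/(9458 + 46997) = 1/56455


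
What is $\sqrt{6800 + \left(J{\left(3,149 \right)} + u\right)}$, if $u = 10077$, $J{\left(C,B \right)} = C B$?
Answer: $2 \sqrt{4331} \approx 131.62$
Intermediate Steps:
$J{\left(C,B \right)} = B C$
$\sqrt{6800 + \left(J{\left(3,149 \right)} + u\right)} = \sqrt{6800 + \left(149 \cdot 3 + 10077\right)} = \sqrt{6800 + \left(447 + 10077\right)} = \sqrt{6800 + 10524} = \sqrt{17324} = 2 \sqrt{4331}$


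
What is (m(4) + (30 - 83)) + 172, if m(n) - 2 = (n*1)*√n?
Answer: 129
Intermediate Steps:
m(n) = 2 + n^(3/2) (m(n) = 2 + (n*1)*√n = 2 + n*√n = 2 + n^(3/2))
(m(4) + (30 - 83)) + 172 = ((2 + 4^(3/2)) + (30 - 83)) + 172 = ((2 + 8) - 53) + 172 = (10 - 53) + 172 = -43 + 172 = 129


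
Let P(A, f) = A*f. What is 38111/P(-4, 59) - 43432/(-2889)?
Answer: -99852727/681804 ≈ -146.45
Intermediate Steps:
38111/P(-4, 59) - 43432/(-2889) = 38111/((-4*59)) - 43432/(-2889) = 38111/(-236) - 43432*(-1/2889) = 38111*(-1/236) + 43432/2889 = -38111/236 + 43432/2889 = -99852727/681804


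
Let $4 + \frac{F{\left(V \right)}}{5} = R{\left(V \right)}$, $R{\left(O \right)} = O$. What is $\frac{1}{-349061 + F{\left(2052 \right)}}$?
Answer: $- \frac{1}{338821} \approx -2.9514 \cdot 10^{-6}$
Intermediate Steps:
$F{\left(V \right)} = -20 + 5 V$
$\frac{1}{-349061 + F{\left(2052 \right)}} = \frac{1}{-349061 + \left(-20 + 5 \cdot 2052\right)} = \frac{1}{-349061 + \left(-20 + 10260\right)} = \frac{1}{-349061 + 10240} = \frac{1}{-338821} = - \frac{1}{338821}$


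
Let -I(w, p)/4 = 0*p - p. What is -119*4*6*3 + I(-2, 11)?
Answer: -8524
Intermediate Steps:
I(w, p) = 4*p (I(w, p) = -4*(0*p - p) = -4*(0 - p) = -(-4)*p = 4*p)
-119*4*6*3 + I(-2, 11) = -119*4*6*3 + 4*11 = -2856*3 + 44 = -119*72 + 44 = -8568 + 44 = -8524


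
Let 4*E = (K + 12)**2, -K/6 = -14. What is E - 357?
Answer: 1947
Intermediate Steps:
K = 84 (K = -6*(-14) = 84)
E = 2304 (E = (84 + 12)**2/4 = (1/4)*96**2 = (1/4)*9216 = 2304)
E - 357 = 2304 - 357 = 1947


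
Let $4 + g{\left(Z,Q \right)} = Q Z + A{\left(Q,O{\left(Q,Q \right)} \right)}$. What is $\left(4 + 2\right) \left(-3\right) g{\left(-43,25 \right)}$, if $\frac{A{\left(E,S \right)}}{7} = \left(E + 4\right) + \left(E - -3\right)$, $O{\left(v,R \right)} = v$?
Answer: $12240$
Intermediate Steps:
$A{\left(E,S \right)} = 49 + 14 E$ ($A{\left(E,S \right)} = 7 \left(\left(E + 4\right) + \left(E - -3\right)\right) = 7 \left(\left(4 + E\right) + \left(E + 3\right)\right) = 7 \left(\left(4 + E\right) + \left(3 + E\right)\right) = 7 \left(7 + 2 E\right) = 49 + 14 E$)
$g{\left(Z,Q \right)} = 45 + 14 Q + Q Z$ ($g{\left(Z,Q \right)} = -4 + \left(Q Z + \left(49 + 14 Q\right)\right) = -4 + \left(49 + 14 Q + Q Z\right) = 45 + 14 Q + Q Z$)
$\left(4 + 2\right) \left(-3\right) g{\left(-43,25 \right)} = \left(4 + 2\right) \left(-3\right) \left(45 + 14 \cdot 25 + 25 \left(-43\right)\right) = 6 \left(-3\right) \left(45 + 350 - 1075\right) = \left(-18\right) \left(-680\right) = 12240$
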